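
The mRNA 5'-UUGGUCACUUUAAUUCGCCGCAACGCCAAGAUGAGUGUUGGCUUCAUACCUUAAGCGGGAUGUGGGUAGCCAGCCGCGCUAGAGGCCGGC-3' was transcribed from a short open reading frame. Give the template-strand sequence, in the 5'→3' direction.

Replace U with T to get the coding DNA strand: TTGGTCACTTTAATTCGCCGCAACGCCAAGATGAGTGTTGGCTTCATACCTTAAGCGGGATGTGGGTAGCCAGCCGCGCTAGAGGCCGGC. The template strand is its reverse complement (complement AACCAGTGAAATTAAGCGGCGTTGCGGTTCTACTCACAACCGAAGTATGGAATTCGCCCTACACCCATCGGTCGGCGCGATCTCCGGCCG, then reverse).

5'-GCCGGCCTCTAGCGCGGCTGGCTACCCACATCCCGCTTAAGGTATGAAGCCAACACTCATCTTGGCGTTGCGGCGAATTAAAGTGACCAA-3'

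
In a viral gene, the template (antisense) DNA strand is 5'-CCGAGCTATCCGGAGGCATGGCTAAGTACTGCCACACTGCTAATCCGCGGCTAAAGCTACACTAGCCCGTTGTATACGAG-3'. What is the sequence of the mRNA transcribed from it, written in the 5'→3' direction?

RNA polymerase reads the template 3'→5' and synthesizes mRNA 5'→3' by base-pairing (A→U, T→A, G↔C). The complement of the template is GGCTCGATAGGCCTCCGTACCGATTCATGACGGTGTGACGATTAGGCGCCGATTTCGATGTGATCGGGCAACATATGCTC; antiparallel, so 5'→3' the coding strand is CTCGTATACAACGGGCTAGTGTAGCTTTAGCCGCGGATTAGCAGTGTGGCAGTACTTAGCCATGCCTCCGGATAGCTCGG. Replace T with U for the mRNA.

5'-CUCGUAUACAACGGGCUAGUGUAGCUUUAGCCGCGGAUUAGCAGUGUGGCAGUACUUAGCCAUGCCUCCGGAUAGCUCGG-3'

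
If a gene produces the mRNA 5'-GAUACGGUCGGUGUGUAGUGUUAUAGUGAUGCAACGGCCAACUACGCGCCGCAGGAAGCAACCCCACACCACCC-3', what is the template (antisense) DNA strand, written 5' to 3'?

5′-GGGTGGTGTGGGGTTGCTTCCTGCGGCGCGTAGTTGGCCGTTGCATCACTATAACACTACACACCGACCGTATC-3′

Replace U with T to get the coding DNA strand: GATACGGTCGGTGTGTAGTGTTATAGTGATGCAACGGCCAACTACGCGCCGCAGGAAGCAACCCCACACCACCC. The template strand is its reverse complement (complement CTATGCCAGCCACACATCACAATATCACTACGTTGCCGGTTGATGCGCGGCGTCCTTCGTTGGGGTGTGGTGGG, then reverse).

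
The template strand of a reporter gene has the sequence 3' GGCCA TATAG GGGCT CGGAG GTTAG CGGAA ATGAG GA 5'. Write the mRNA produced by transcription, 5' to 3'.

Reading the template 3'→5' as shown, RNA polymerase pairs each base (A→U, T→A, G↔C) to build mRNA 5'→3' directly.

5'-CCGGUAUAUCCCCGAGCCUCCAAUCGCCUUUACUCCU-3'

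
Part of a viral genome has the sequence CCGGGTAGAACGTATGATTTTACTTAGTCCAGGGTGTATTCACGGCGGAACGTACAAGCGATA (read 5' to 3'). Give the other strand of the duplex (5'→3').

Pairing A↔T and G↔C gives GGCCCATCTTGCATACTAAAATGAATCAGGTCCCACATAAGTGCCGCCTTGCATGTTCGCTAT, running 3'→5'. Reverse for the 5'→3' convention.

5'-TATCGCTTGTACGTTCCGCCGTGAATACACCCTGGACTAAGTAAAATCATACGTTCTACCCGG-3'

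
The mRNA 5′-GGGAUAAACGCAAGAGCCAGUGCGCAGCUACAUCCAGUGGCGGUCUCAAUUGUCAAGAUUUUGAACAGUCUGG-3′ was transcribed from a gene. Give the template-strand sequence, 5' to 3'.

5'-CCAGACTGTTCAAAATCTTGACAATTGAGACCGCCACTGGATGTAGCTGCGCACTGGCTCTTGCGTTTATCCC-3'

Replace U with T to get the coding DNA strand: GGGATAAACGCAAGAGCCAGTGCGCAGCTACATCCAGTGGCGGTCTCAATTGTCAAGATTTTGAACAGTCTGG. The template strand is its reverse complement (complement CCCTATTTGCGTTCTCGGTCACGCGTCGATGTAGGTCACCGCCAGAGTTAACAGTTCTAAAACTTGTCAGACC, then reverse).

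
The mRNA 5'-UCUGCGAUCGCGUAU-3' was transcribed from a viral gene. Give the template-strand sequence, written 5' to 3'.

Replace U with T to get the coding DNA strand: TCTGCGATCGCGTAT. The template strand is its reverse complement (complement AGACGCTAGCGCATA, then reverse).

5′-ATACGCGATCGCAGA-3′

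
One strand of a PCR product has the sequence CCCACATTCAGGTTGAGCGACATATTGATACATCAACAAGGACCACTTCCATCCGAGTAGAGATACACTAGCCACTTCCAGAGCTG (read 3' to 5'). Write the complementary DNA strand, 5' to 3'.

5'-GGGTGTAAGTCCAACTCGCTGTATAACTATGTAGTTGTTCCTGGTGAAGGTAGGCTCATCTCTATGTGATCGGTGAAGGTCTCGAC-3'

The strand is given 3'→5', so its complement runs 5'→3' in the same left-to-right order: pair each base A↔T, G↔C.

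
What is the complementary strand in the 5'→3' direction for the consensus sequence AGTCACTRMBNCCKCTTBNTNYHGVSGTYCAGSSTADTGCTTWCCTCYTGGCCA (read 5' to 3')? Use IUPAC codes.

5′-TGGCCARGAGGWAAGCAHTASSCTGRACSBCDRNANVAAGMGGNVKYAGTGACT-3′

Standard pairs A↔T, G↔C; ambiguity codes pair R↔Y, M↔K, W↔W, S↔S, B↔V, D↔H, N↔N. Complement (TCAGTGAYKVNGGMGAAVNANRDCBSCARGTCSSATHACGAAWGGAGRACCGGT), then reverse for 5'→3'.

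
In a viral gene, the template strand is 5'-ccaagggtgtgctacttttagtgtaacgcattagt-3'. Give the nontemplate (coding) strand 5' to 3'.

The coding strand is complementary and antiparallel to the template: take the complement (A↔T, G↔C) and reverse.

5′-ACTAATGCGTTACACTAAAAGTAGCACACCCTTGG-3′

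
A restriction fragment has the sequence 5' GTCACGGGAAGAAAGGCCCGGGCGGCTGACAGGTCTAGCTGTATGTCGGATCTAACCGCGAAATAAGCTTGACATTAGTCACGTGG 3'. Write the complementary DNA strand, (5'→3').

Pairing A↔T and G↔C gives CAGTGCCCTTCTTTCCGGGCCCGCCGACTGTCCAGATCGACATACAGCCTAGATTGGCGCTTTATTCGAACTGTAATCAGTGCACC, running 3'→5'. Reverse for the 5'→3' convention.

5'-CCACGTGACTAATGTCAAGCTTATTTCGCGGTTAGATCCGACATACAGCTAGACCTGTCAGCCGCCCGGGCCTTTCTTCCCGTGAC-3'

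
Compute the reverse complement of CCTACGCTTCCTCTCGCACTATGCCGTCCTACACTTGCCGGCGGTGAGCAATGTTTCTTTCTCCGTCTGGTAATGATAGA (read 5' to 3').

Reading the sequence 3'→5' and pairing each base (A↔T, G↔C) gives the reverse complement directly.

5′-TCTATCATTACCAGACGGAGAAAGAAACATTGCTCACCGCCGGCAAGTGTAGGACGGCATAGTGCGAGAGGAAGCGTAGG-3′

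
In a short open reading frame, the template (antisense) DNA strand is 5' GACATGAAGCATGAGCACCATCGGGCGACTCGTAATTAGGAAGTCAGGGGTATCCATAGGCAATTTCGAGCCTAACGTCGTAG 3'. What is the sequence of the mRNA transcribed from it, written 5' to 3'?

RNA polymerase reads the template 3'→5' and synthesizes mRNA 5'→3' by base-pairing (A→U, T→A, G↔C). The complement of the template is CTGTACTTCGTACTCGTGGTAGCCCGCTGAGCATTAATCCTTCAGTCCCCATAGGTATCCGTTAAAGCTCGGATTGCAGCATC; antiparallel, so 5'→3' the coding strand is CTACGACGTTAGGCTCGAAATTGCCTATGGATACCCCTGACTTCCTAATTACGAGTCGCCCGATGGTGCTCATGCTTCATGTC. Replace T with U for the mRNA.

5'-CUACGACGUUAGGCUCGAAAUUGCCUAUGGAUACCCCUGACUUCCUAAUUACGAGUCGCCCGAUGGUGCUCAUGCUUCAUGUC-3'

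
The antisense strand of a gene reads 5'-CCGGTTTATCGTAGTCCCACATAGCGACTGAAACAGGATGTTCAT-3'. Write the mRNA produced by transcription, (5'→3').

RNA polymerase reads the template 3'→5' and synthesizes mRNA 5'→3' by base-pairing (A→U, T→A, G↔C). The complement of the template is GGCCAAATAGCATCAGGGTGTATCGCTGACTTTGTCCTACAAGTA; antiparallel, so 5'→3' the coding strand is ATGAACATCCTGTTTCAGTCGCTATGTGGGACTACGATAAACCGG. Replace T with U for the mRNA.

5′-AUGAACAUCCUGUUUCAGUCGCUAUGUGGGACUACGAUAAACCGG-3′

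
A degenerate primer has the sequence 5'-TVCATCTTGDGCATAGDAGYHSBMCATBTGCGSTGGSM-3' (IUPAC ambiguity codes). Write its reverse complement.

5'-KSCCASCGCAVATGKVSDRCTHCTATGCHCAAGATGBA-3'

Standard pairs A↔T, G↔C; ambiguity codes pair Y↔R, M↔K, S↔S, B↔V, D↔H. Complement (ABGTAGAACHCGTATCHTCRDSVKGTAVACGCSACCSK), then reverse for 5'→3'.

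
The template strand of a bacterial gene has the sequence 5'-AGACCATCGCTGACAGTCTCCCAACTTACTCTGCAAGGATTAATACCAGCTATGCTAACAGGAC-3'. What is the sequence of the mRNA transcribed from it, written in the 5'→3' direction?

RNA polymerase reads the template 3'→5' and synthesizes mRNA 5'→3' by base-pairing (A→U, T→A, G↔C). The complement of the template is TCTGGTAGCGACTGTCAGAGGGTTGAATGAGACGTTCCTAATTATGGTCGATACGATTGTCCTG; antiparallel, so 5'→3' the coding strand is GTCCTGTTAGCATAGCTGGTATTAATCCTTGCAGAGTAAGTTGGGAGACTGTCAGCGATGGTCT. Replace T with U for the mRNA.

5'-GUCCUGUUAGCAUAGCUGGUAUUAAUCCUUGCAGAGUAAGUUGGGAGACUGUCAGCGAUGGUCU-3'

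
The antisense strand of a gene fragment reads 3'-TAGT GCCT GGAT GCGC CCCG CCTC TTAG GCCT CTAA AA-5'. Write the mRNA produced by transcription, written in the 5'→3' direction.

5'-AUCACGGACCUACGCGGGGCGGAGAAUCCGGAGAUUUU-3'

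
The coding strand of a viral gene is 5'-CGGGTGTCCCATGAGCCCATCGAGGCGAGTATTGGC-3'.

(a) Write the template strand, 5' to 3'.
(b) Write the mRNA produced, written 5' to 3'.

(a) 5'-GCCAATACTCGCCTCGATGGGCTCATGGGACACCCG-3'
(b) 5'-CGGGUGUCCCAUGAGCCCAUCGAGGCGAGUAUUGGC-3'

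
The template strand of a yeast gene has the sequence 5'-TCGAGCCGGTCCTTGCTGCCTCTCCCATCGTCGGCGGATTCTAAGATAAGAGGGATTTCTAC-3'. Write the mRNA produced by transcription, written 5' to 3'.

5'-GUAGAAAUCCCUCUUAUCUUAGAAUCCGCCGACGAUGGGAGAGGCAGCAAGGACCGGCUCGA-3'

The mRNA has the sequence of the coding strand (reverse complement of the template) with T→U. Reverse complement of TCGAGCCGGTCCTTGCTGCCTCTCCCATCGTCGGCGGATTCTAAGATAAGAGGGATTTCTAC is GTAGAAATCCCTCTTATCTTAGAATCCGCCGACGATGGGAGAGGCAGCAAGGACCGGCTCGA; then T→U.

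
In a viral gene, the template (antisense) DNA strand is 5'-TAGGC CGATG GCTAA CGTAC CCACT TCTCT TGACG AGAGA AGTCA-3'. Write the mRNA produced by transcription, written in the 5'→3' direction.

5'-UGACUUCUCUCGUCAAGAGAAGUGGGUACGUUAGCCAUCGGCCUA-3'

The mRNA has the sequence of the coding strand (reverse complement of the template) with T→U. Reverse complement of TAGGCCGATGGCTAACGTACCCACTTCTCTTGACGAGAGAAGTCA is TGACTTCTCTCGTCAAGAGAAGTGGGTACGTTAGCCATCGGCCTA; then T→U.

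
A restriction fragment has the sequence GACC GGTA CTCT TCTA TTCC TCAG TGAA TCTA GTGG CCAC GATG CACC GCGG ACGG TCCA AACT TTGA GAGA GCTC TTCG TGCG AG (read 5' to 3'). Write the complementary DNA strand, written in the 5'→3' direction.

Pairing A↔T and G↔C gives CTGGCCATGAGAAGATAAGGAGTCACTTAGATCACCGGTGCTACGTGGCGCCTGCCAGGTTTGAAACTCTCTCGAGAAGCACGCTC, running 3'→5'. Reverse for the 5'→3' convention.

5'-CTCGCACGAAGAGCTCTCTCAAAGTTTGGACCGTCCGCGGTGCATCGTGGCCACTAGATTCACTGAGGAATAGAAGAGTACCGGTC-3'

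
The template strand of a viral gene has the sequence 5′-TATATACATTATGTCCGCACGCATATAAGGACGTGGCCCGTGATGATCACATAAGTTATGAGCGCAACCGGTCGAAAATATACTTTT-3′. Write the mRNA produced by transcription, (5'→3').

5'-AAAAGUAUAUUUUCGACCGGUUGCGCUCAUAACUUAUGUGAUCAUCACGGGCCACGUCCUUAUAUGCGUGCGGACAUAAUGUAUAUA-3'

The mRNA has the sequence of the coding strand (reverse complement of the template) with T→U. Reverse complement of TATATACATTATGTCCGCACGCATATAAGGACGTGGCCCGTGATGATCACATAAGTTATGAGCGCAACCGGTCGAAAATATACTTTT is AAAAGTATATTTTCGACCGGTTGCGCTCATAACTTATGTGATCATCACGGGCCACGTCCTTATATGCGTGCGGACATAATGTATATA; then T→U.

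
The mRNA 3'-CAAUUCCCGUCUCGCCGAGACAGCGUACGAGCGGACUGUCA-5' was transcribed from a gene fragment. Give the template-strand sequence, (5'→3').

5'-GTTAAGGGCAGAGCGGCTCTGTCGCATGCTCGCCTGACAGT-3'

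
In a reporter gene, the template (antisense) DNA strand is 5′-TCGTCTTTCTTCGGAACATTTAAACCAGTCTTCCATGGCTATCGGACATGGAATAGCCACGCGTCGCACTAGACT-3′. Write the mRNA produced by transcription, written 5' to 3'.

RNA polymerase reads the template 3'→5' and synthesizes mRNA 5'→3' by base-pairing (A→U, T→A, G↔C). The complement of the template is AGCAGAAAGAAGCCTTGTAAATTTGGTCAGAAGGTACCGATAGCCTGTACCTTATCGGTGCGCAGCGTGATCTGA; antiparallel, so 5'→3' the coding strand is AGTCTAGTGCGACGCGTGGCTATTCCATGTCCGATAGCCATGGAAGACTGGTTTAAATGTTCCGAAGAAAGACGA. Replace T with U for the mRNA.

5'-AGUCUAGUGCGACGCGUGGCUAUUCCAUGUCCGAUAGCCAUGGAAGACUGGUUUAAAUGUUCCGAAGAAAGACGA-3'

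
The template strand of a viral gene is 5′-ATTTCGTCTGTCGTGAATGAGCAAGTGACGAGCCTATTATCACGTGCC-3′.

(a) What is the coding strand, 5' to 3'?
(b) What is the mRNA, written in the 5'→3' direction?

(a) 5′-GGCACGTGATAATAGGCTCGTCACTTGCTCATTCACGACAGACGAAAT-3′
(b) 5'-GGCACGUGAUAAUAGGCUCGUCACUUGCUCAUUCACGACAGACGAAAU-3'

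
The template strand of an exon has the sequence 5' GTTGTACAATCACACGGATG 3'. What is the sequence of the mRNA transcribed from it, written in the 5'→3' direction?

The mRNA has the sequence of the coding strand (reverse complement of the template) with T→U. Reverse complement of GTTGTACAATCACACGGATG is CATCCGTGTGATTGTACAAC; then T→U.

5'-CAUCCGUGUGAUUGUACAAC-3'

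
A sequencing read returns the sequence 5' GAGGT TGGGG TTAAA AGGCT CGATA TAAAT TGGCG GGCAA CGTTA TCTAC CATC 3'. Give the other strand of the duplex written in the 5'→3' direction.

Pairing A↔T and G↔C gives CTCCAACCCCAATTTTCCGAGCTATATTTAACCGCCCGTTGCAATAGATGGTAG, running 3'→5'. Reverse for the 5'→3' convention.

5'-GATGGTAGATAACGTTGCCCGCCAATTTATATCGAGCCTTTTAACCCCAACCTC-3'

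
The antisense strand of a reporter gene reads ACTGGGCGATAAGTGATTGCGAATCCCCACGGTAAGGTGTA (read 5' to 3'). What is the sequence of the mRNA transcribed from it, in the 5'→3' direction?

RNA polymerase reads the template 3'→5' and synthesizes mRNA 5'→3' by base-pairing (A→U, T→A, G↔C). The complement of the template is TGACCCGCTATTCACTAACGCTTAGGGGTGCCATTCCACAT; antiparallel, so 5'→3' the coding strand is TACACCTTACCGTGGGGATTCGCAATCACTTATCGCCCAGT. Replace T with U for the mRNA.

5'-UACACCUUACCGUGGGGAUUCGCAAUCACUUAUCGCCCAGU-3'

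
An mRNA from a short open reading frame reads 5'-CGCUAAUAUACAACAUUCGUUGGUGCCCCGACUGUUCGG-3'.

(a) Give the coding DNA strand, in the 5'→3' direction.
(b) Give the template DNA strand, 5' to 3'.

(a) 5'-CGCTAATATACAACATTCGTTGGTGCCCCGACTGTTCGG-3'
(b) 5'-CCGAACAGTCGGGGCACCAACGAATGTTGTATATTAGCG-3'

(a) The coding strand matches the mRNA with U→T.
(b) The template strand is the reverse complement of the coding strand.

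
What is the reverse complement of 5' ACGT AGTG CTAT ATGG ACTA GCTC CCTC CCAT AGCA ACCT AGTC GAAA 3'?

5'-TTTCGACTAGGTTGCTATGGGAGGGAGCTAGTCCATATAGCACTACGT-3'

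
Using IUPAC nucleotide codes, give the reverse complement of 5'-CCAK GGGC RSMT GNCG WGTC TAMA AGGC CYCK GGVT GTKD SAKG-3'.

5′-CMTSHMACABCCMGRGGCCTTKTAGACWCGNCAKSYGCCCMTGG-3′

Standard pairs A↔T, G↔C; ambiguity codes pair R↔Y, M↔K, W↔W, S↔S, D↔H, V↔B, N↔N. Complement (GGTMCCCGYSKACNGCWCAGATKTTCCGGRGMCCBACAMHSTMC), then reverse for 5'→3'.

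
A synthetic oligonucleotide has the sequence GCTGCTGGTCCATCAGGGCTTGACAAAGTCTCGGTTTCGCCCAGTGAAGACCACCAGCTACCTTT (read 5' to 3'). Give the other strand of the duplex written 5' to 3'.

Pairing A↔T and G↔C gives CGACGACCAGGTAGTCCCGAACTGTTTCAGAGCCAAAGCGGGTCACTTCTGGTGGTCGATGGAAA, running 3'→5'. Reverse for the 5'→3' convention.

5'-AAAGGTAGCTGGTGGTCTTCACTGGGCGAAACCGAGACTTTGTCAAGCCCTGATGGACCAGCAGC-3'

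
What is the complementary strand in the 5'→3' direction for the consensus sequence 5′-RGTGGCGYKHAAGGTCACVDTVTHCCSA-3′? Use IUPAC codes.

5′-TSGGDABAHBGTGACCTTDMRCGCCACY-3′

Standard pairs A↔T, G↔C; ambiguity codes pair R↔Y, K↔M, S↔S, D↔H, V↔B. Complement (YCACCGCRMDTTCCAGTGBHABADGGST), then reverse for 5'→3'.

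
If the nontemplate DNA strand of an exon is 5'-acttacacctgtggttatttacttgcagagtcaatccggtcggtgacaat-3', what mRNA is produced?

mRNA has the coding-strand sequence with U in place of T.

5′-ACUUACACCUGUGGUUAUUUACUUGCAGAGUCAAUCCGGUCGGUGACAAU-3′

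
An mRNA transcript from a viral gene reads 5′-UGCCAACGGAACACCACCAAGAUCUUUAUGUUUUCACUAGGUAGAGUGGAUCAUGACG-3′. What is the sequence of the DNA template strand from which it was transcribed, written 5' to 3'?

5'-CGTCATGATCCACTCTACCTAGTGAAAACATAAAGATCTTGGTGGTGTTCCGTTGGCA-3'

Replace U with T to get the coding DNA strand: TGCCAACGGAACACCACCAAGATCTTTATGTTTTCACTAGGTAGAGTGGATCATGACG. The template strand is its reverse complement (complement ACGGTTGCCTTGTGGTGGTTCTAGAAATACAAAAGTGATCCATCTCACCTAGTACTGC, then reverse).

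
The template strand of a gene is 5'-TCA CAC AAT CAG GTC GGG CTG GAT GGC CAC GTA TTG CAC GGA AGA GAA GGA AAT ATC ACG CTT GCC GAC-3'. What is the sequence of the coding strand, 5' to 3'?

5'-GTCGGCAAGCGTGATATTTCCTTCTCTTCCGTGCAATACGTGGCCATCCAGCCCGACCTGATTGTGTGA-3'

The coding strand is complementary and antiparallel to the template: take the complement (A↔T, G↔C) and reverse.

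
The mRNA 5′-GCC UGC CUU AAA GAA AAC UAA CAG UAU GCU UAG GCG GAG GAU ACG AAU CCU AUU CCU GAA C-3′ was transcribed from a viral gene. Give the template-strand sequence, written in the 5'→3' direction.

Replace U with T to get the coding DNA strand: GCCTGCCTTAAAGAAAACTAACAGTATGCTTAGGCGGAGGATACGAATCCTATTCCTGAAC. The template strand is its reverse complement (complement CGGACGGAATTTCTTTTGATTGTCATACGAATCCGCCTCCTATGCTTAGGATAAGGACTTG, then reverse).

5'-GTTCAGGAATAGGATTCGTATCCTCCGCCTAAGCATACTGTTAGTTTTCTTTAAGGCAGGC-3'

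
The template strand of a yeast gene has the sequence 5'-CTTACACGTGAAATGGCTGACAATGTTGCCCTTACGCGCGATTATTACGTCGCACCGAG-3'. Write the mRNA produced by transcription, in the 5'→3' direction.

5'-CUCGGUGCGACGUAAUAAUCGCGCGUAAGGGCAACAUUGUCAGCCAUUUCACGUGUAAG-3'

The mRNA has the sequence of the coding strand (reverse complement of the template) with T→U. Reverse complement of CTTACACGTGAAATGGCTGACAATGTTGCCCTTACGCGCGATTATTACGTCGCACCGAG is CTCGGTGCGACGTAATAATCGCGCGTAAGGGCAACATTGTCAGCCATTTCACGTGTAAG; then T→U.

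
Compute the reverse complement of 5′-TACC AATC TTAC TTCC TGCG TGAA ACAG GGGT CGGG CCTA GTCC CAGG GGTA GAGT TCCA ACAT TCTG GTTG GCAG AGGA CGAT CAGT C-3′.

5'-GACTGATCGTCCTCTGCCAACCAGAATGTTGGAACTCTACCCCTGGGACTAGGCCCGACCCCTGTTTCACGCAGGAAGTAAGATTGGTA-3'

Complement each base (A↔T, G↔C): ATGGTTAGAATGAAGGACGCACTTTGTCCCCAGCCCGGATCAGGGTCCCCATCTCAAGGTTGTAAGACCAACCGTCTCCTGCTAGTCAG. Then reverse.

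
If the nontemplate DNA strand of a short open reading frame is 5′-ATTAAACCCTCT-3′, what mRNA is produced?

5'-AUUAAACCCUCU-3'

The mRNA is synthesized from the template strand, so it matches the coding strand with T replaced by U.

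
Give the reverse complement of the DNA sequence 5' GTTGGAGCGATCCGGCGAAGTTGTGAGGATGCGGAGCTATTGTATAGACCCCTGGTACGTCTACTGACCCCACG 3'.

Complement each base (A↔T, G↔C): CAACCTCGCTAGGCCGCTTCAACACTCCTACGCCTCGATAACATATCTGGGGACCATGCAGATGACTGGGGTGC. Then reverse.

5'-CGTGGGGTCAGTAGACGTACCAGGGGTCTATACAATAGCTCCGCATCCTCACAACTTCGCCGGATCGCTCCAAC-3'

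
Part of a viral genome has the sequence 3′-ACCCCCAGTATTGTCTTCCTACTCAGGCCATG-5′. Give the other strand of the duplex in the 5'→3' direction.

The strand is given 3'→5', so its complement runs 5'→3' in the same left-to-right order: pair each base A↔T, G↔C.

5'-TGGGGGTCATAACAGAAGGATGAGTCCGGTAC-3'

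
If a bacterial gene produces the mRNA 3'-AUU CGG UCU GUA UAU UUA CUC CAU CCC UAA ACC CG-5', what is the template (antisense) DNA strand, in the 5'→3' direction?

5'-TAAGCCAGACATATAAATGAGGTAGGGATTTGGGC-3'

Written 5'→3' the mRNA is GCCCAAAUCCCUACCUCAUUUAUAUGUCUGGCUUA, so the coding DNA strand is GCCCAAATCCCTACCTCATTTATATGTCTGGCTTA. The template is its reverse complement.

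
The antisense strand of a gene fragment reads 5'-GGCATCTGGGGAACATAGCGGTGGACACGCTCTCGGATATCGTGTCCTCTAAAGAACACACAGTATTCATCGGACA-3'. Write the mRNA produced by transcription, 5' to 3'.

The mRNA has the sequence of the coding strand (reverse complement of the template) with T→U. Reverse complement of GGCATCTGGGGAACATAGCGGTGGACACGCTCTCGGATATCGTGTCCTCTAAAGAACACACAGTATTCATCGGACA is TGTCCGATGAATACTGTGTGTTCTTTAGAGGACACGATATCCGAGAGCGTGTCCACCGCTATGTTCCCCAGATGCC; then T→U.

5′-UGUCCGAUGAAUACUGUGUGUUCUUUAGAGGACACGAUAUCCGAGAGCGUGUCCACCGCUAUGUUCCCCAGAUGCC-3′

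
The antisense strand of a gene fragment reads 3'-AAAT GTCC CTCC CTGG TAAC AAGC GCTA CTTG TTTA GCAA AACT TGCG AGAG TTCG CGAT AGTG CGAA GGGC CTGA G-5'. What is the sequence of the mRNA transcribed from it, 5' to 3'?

Reading the template 3'→5' as shown, RNA polymerase pairs each base (A→U, T→A, G↔C) to build mRNA 5'→3' directly.

5'-UUUACAGGGAGGGACCAUUGUUCGCGAUGAACAAAUCGUUUUGAACGCUCUCAAGCGCUAUCACGCUUCCCGGACUC-3'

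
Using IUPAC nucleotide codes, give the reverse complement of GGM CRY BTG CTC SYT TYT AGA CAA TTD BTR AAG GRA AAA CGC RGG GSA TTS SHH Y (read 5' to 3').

5′-RDDSSAATSCCCYGCGTTTTYCCTTYAVHAATTGTCTARAARSGAGCAVRYGKCC-3′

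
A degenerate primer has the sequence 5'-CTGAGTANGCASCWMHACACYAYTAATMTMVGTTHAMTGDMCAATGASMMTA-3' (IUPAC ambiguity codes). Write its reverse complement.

Standard pairs A↔T, G↔C; ambiguity codes pair Y↔R, M↔K, W↔W, S↔S, D↔H, V↔B, N↔N. Complement (GACTCATNCGTSGWKDTGTGRTRATTAKAKBCAADTKACHKGTTACTSKKAT), then reverse for 5'→3'.

5′-TAKKSTCATTGKHCAKTDAACBKAKATTARTRGTGTDKWGSTGCNTACTCAG-3′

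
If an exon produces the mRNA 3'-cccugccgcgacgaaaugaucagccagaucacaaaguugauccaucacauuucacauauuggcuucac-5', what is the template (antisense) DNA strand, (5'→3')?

5'-GGGACGGCGCTGCTTTACTAGTCGGTCTAGTGTTTCAACTAGGTAGTGTAAAGTGTATAACCGAAGTG-3'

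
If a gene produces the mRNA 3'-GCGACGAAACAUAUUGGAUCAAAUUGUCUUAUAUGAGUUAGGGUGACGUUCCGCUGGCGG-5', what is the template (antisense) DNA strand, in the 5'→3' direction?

5′-CGCTGCTTTGTATAACCTAGTTTAACAGAATATACTCAATCCCACTGCAAGGCGACCGCC-3′

Written 5'→3' the mRNA is GGCGGUCGCCUUGCAGUGGGAUUGAGUAUAUUCUGUUAAACUAGGUUAUACAAAGCAGCG, so the coding DNA strand is GGCGGTCGCCTTGCAGTGGGATTGAGTATATTCTGTTAAACTAGGTTATACAAAGCAGCG. The template is its reverse complement.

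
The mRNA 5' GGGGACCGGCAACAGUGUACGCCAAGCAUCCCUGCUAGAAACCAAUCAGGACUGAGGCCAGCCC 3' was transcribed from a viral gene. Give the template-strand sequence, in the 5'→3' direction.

5'-GGGCTGGCCTCAGTCCTGATTGGTTTCTAGCAGGGATGCTTGGCGTACACTGTTGCCGGTCCCC-3'

Replace U with T to get the coding DNA strand: GGGGACCGGCAACAGTGTACGCCAAGCATCCCTGCTAGAAACCAATCAGGACTGAGGCCAGCCC. The template strand is its reverse complement (complement CCCCTGGCCGTTGTCACATGCGGTTCGTAGGGACGATCTTTGGTTAGTCCTGACTCCGGTCGGG, then reverse).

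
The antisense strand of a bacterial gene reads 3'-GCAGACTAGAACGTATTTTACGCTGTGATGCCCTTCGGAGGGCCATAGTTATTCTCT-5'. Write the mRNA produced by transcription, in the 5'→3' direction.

Reading the template 3'→5' as shown, RNA polymerase pairs each base (A→U, T→A, G↔C) to build mRNA 5'→3' directly.

5'-CGUCUGAUCUUGCAUAAAAUGCGACACUACGGGAAGCCUCCCGGUAUCAAUAAGAGA-3'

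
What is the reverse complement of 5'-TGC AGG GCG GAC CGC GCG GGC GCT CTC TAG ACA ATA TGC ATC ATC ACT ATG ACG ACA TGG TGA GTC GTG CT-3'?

5′-AGCACGACTCACCATGTCGTCATAGTGATGATGCATATTGTCTAGAGAGCGCCCGCGCGGTCCGCCCTGCA-3′

Reading the sequence 3'→5' and pairing each base (A↔T, G↔C) gives the reverse complement directly.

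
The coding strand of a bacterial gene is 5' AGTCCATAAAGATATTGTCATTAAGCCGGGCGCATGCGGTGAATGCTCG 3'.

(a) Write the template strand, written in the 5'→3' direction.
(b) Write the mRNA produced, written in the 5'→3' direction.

(a) 5'-CGAGCATTCACCGCATGCGCCCGGCTTAATGACAATATCTTTATGGACT-3'
(b) 5'-AGUCCAUAAAGAUAUUGUCAUUAAGCCGGGCGCAUGCGGUGAAUGCUCG-3'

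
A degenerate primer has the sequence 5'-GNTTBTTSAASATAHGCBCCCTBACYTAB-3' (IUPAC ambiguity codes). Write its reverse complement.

5'-VTARGTVAGGGVGCDTATSTTSAAVAANC-3'

Standard pairs A↔T, G↔C; ambiguity codes pair Y↔R, S↔S, B↔V, H↔D, N↔N. Complement (CNAAVAASTTSTATDCGVGGGAVTGRATV), then reverse for 5'→3'.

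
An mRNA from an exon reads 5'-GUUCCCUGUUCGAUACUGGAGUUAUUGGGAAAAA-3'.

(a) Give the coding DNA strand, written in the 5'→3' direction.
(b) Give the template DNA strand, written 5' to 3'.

(a) The coding strand matches the mRNA with U→T.
(b) The template strand is the reverse complement of the coding strand.

(a) 5'-GTTCCCTGTTCGATACTGGAGTTATTGGGAAAAA-3'
(b) 5'-TTTTTCCCAATAACTCCAGTATCGAACAGGGAAC-3'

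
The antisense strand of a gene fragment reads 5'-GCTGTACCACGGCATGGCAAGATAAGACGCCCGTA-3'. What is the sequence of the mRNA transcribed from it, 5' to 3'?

The mRNA has the sequence of the coding strand (reverse complement of the template) with T→U. Reverse complement of GCTGTACCACGGCATGGCAAGATAAGACGCCCGTA is TACGGGCGTCTTATCTTGCCATGCCGTGGTACAGC; then T→U.

5'-UACGGGCGUCUUAUCUUGCCAUGCCGUGGUACAGC-3'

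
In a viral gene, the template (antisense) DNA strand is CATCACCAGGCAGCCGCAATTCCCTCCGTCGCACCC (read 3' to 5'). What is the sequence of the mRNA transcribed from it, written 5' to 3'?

5'-GUAGUGGUCCGUCGGCGUUAAGGGAGGCAGCGUGGG-3'

Reading the template 3'→5' as shown, RNA polymerase pairs each base (A→U, T→A, G↔C) to build mRNA 5'→3' directly.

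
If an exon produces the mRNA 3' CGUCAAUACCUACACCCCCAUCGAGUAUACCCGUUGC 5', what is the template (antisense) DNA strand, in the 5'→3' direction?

5'-GCAGTTATGGATGTGGGGGTAGCTCATATGGGCAACG-3'

Written 5'→3' the mRNA is CGUUGCCCAUAUGAGCUACCCCCACAUCCAUAACUGC, so the coding DNA strand is CGTTGCCCATATGAGCTACCCCCACATCCATAACTGC. The template is its reverse complement.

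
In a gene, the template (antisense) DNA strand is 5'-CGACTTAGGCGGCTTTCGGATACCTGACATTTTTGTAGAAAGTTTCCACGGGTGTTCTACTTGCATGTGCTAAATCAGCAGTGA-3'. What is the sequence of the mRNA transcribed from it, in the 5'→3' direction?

The mRNA has the sequence of the coding strand (reverse complement of the template) with T→U. Reverse complement of CGACTTAGGCGGCTTTCGGATACCTGACATTTTTGTAGAAAGTTTCCACGGGTGTTCTACTTGCATGTGCTAAATCAGCAGTGA is TCACTGCTGATTTAGCACATGCAAGTAGAACACCCGTGGAAACTTTCTACAAAAATGTCAGGTATCCGAAAGCCGCCTAAGTCG; then T→U.

5'-UCACUGCUGAUUUAGCACAUGCAAGUAGAACACCCGUGGAAACUUUCUACAAAAAUGUCAGGUAUCCGAAAGCCGCCUAAGUCG-3'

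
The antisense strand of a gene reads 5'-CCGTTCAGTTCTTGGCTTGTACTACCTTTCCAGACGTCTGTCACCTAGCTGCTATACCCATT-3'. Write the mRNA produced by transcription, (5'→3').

5′-AAUGGGUAUAGCAGCUAGGUGACAGACGUCUGGAAAGGUAGUACAAGCCAAGAACUGAACGG-3′

The mRNA has the sequence of the coding strand (reverse complement of the template) with T→U. Reverse complement of CCGTTCAGTTCTTGGCTTGTACTACCTTTCCAGACGTCTGTCACCTAGCTGCTATACCCATT is AATGGGTATAGCAGCTAGGTGACAGACGTCTGGAAAGGTAGTACAAGCCAAGAACTGAACGG; then T→U.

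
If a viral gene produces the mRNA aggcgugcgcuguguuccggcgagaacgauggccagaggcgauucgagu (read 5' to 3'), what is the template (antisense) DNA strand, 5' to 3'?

Replace U with T to get the coding DNA strand: AGGCGTGCGCTGTGTTCCGGCGAGAACGATGGCCAGAGGCGATTCGAGT. The template strand is its reverse complement (complement TCCGCACGCGACACAAGGCCGCTCTTGCTACCGGTCTCCGCTAAGCTCA, then reverse).

5′-ACTCGAATCGCCTCTGGCCATCGTTCTCGCCGGAACACAGCGCACGCCT-3′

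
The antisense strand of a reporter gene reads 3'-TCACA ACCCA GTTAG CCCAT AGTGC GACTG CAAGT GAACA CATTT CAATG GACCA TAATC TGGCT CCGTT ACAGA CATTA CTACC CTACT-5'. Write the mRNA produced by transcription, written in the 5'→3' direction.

Reading the template 3'→5' as shown, RNA polymerase pairs each base (A→U, T→A, G↔C) to build mRNA 5'→3' directly.

5′-AGUGUUGGGUCAAUCGGGUAUCACGCUGACGUUCACUUGUGUAAAGUUACCUGGUAUUAGACCGAGGCAAUGUCUGUAAUGAUGGGAUGA-3′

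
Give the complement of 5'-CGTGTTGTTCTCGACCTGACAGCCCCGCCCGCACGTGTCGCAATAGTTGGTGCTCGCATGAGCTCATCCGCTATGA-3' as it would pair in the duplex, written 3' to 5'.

Base-pairing A↔T, G↔C gives the complement. The complementary strand is antiparallel, so paired with a 5'→3' strand it runs 3'→5'.

3'-GCACAACAAGAGCTGGACTGTCGGGGCGGGCGTGCACAGCGTTATCAACCACGAGCGTACTCGAGTAGGCGATACT-5'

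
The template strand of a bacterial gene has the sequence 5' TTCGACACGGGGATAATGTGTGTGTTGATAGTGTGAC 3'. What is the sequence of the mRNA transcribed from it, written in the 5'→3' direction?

5'-GUCACACUAUCAACACACACAUUAUCCCCGUGUCGAA-3'

RNA polymerase reads the template 3'→5' and synthesizes mRNA 5'→3' by base-pairing (A→U, T→A, G↔C). The complement of the template is AAGCTGTGCCCCTATTACACACACAACTATCACACTG; antiparallel, so 5'→3' the coding strand is GTCACACTATCAACACACACATTATCCCCGTGTCGAA. Replace T with U for the mRNA.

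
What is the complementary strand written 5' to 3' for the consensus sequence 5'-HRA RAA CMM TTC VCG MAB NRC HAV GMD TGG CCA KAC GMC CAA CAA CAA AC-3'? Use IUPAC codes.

5'-GTTTGTTGTTGGKCGTMTGGCCAHKCBTDGYNVTKCGBGAAKKGTTYTYD-3'

Standard pairs A↔T, G↔C; ambiguity codes pair R↔Y, M↔K, B↔V, D↔H, N↔N. Complement (DYTYTTGKKAAGBGCKTVNYGDTBCKHACCGGTMTGCKGGTTGTTGTTTG), then reverse for 5'→3'.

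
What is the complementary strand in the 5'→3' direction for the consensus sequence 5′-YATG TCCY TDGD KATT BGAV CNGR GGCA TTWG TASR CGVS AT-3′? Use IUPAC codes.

Standard pairs A↔T, G↔C; ambiguity codes pair R↔Y, K↔M, W↔W, S↔S, B↔V, D↔H, N↔N. Complement (RTACAGGRAHCHMTAAVCTBGNCYCCGTAAWCATSYGCBSTA), then reverse for 5'→3'.

5'-ATSBCGYSTACWAATGCCYCNGBTCVAATMHCHARGGACATR-3'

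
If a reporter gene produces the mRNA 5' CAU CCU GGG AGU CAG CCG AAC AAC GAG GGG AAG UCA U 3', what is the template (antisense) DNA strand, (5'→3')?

Replace U with T to get the coding DNA strand: CATCCTGGGAGTCAGCCGAACAACGAGGGGAAGTCAT. The template strand is its reverse complement (complement GTAGGACCCTCAGTCGGCTTGTTGCTCCCCTTCAGTA, then reverse).

5′-ATGACTTCCCCTCGTTGTTCGGCTGACTCCCAGGATG-3′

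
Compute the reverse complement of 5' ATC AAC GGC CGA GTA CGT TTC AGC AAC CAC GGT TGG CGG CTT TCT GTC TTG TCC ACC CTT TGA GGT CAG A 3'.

Reading the sequence 3'→5' and pairing each base (A↔T, G↔C) gives the reverse complement directly.

5'-TCTGACCTCAAAGGGTGGACAAGACAGAAAGCCGCCAACCGTGGTTGCTGAAACGTACTCGGCCGTTGAT-3'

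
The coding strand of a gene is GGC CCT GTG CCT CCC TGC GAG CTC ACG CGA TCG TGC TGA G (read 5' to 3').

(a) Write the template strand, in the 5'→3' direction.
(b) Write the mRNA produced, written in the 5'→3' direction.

(a) The template strand is the reverse complement of the coding strand: complement CCGGGACACGGAGGGACGCTCGAGTGCGCTAGCACGACTC, then reverse.
(b) mRNA matches the coding strand with T→U.

(a) 5'-CTCAGCACGATCGCGTGAGCTCGCAGGGAGGCACAGGGCC-3'
(b) 5′-GGCCCUGUGCCUCCCUGCGAGCUCACGCGAUCGUGCUGAG-3′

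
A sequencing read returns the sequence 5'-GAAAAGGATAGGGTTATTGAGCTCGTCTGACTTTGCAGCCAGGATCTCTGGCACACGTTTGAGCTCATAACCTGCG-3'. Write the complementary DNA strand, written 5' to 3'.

5'-CGCAGGTTATGAGCTCAAACGTGTGCCAGAGATCCTGGCTGCAAAGTCAGACGAGCTCAATAACCCTATCCTTTTC-3'

The complement of GAAAAGGATAGGGTTATTGAGCTCGTCTGACTTTGCAGCCAGGATCTCTGGCACACGTTTGAGCTCATAACCTGCG is CTTTTCCTATCCCAATAACTCGAGCAGACTGAAACGTCGGTCCTAGAGACCGTGTGCAAACTCGAGTATTGGACGC (A↔T, G↔C). DNA strands are antiparallel, so the complementary strand runs 3'→5'; reversing gives the 5'→3' form.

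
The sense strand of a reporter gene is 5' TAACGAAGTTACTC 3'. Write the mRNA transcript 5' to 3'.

The mRNA is synthesized from the template strand, so it matches the coding strand with T replaced by U.

5'-UAACGAAGUUACUC-3'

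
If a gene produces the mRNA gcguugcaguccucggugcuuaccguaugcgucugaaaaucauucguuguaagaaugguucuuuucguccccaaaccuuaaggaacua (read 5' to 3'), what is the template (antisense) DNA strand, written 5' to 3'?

Replace U with T to get the coding DNA strand: GCGTTGCAGTCCTCGGTGCTTACCGTATGCGTCTGAAAATCATTCGTTGTAAGAATGGTTCTTTTCGTCCCCAAACCTTAAGGAACTA. The template strand is its reverse complement (complement CGCAACGTCAGGAGCCACGAATGGCATACGCAGACTTTTAGTAAGCAACATTCTTACCAAGAAAAGCAGGGGTTTGGAATTCCTTGAT, then reverse).

5'-TAGTTCCTTAAGGTTTGGGGACGAAAAGAACCATTCTTACAACGAATGATTTTCAGACGCATACGGTAAGCACCGAGGACTGCAACGC-3'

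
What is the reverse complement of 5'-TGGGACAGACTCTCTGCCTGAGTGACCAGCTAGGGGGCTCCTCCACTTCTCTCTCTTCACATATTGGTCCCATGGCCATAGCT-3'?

Complement each base (A↔T, G↔C): ACCCTGTCTGAGAGACGGACTCACTGGTCGATCCCCCGAGGAGGTGAAGAGAGAGAAGTGTATAACCAGGGTACCGGTATCGA. Then reverse.

5'-AGCTATGGCCATGGGACCAATATGTGAAGAGAGAGAAGTGGAGGAGCCCCCTAGCTGGTCACTCAGGCAGAGAGTCTGTCCCA-3'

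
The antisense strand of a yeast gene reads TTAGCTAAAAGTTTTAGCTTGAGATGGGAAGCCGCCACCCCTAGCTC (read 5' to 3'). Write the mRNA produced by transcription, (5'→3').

RNA polymerase reads the template 3'→5' and synthesizes mRNA 5'→3' by base-pairing (A→U, T→A, G↔C). The complement of the template is AATCGATTTTCAAAATCGAACTCTACCCTTCGGCGGTGGGGATCGAG; antiparallel, so 5'→3' the coding strand is GAGCTAGGGGTGGCGGCTTCCCATCTCAAGCTAAAACTTTTAGCTAA. Replace T with U for the mRNA.

5'-GAGCUAGGGGUGGCGGCUUCCCAUCUCAAGCUAAAACUUUUAGCUAA-3'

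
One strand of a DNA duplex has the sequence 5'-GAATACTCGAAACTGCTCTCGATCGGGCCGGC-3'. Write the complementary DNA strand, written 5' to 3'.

5'-GCCGGCCCGATCGAGAGCAGTTTCGAGTATTC-3'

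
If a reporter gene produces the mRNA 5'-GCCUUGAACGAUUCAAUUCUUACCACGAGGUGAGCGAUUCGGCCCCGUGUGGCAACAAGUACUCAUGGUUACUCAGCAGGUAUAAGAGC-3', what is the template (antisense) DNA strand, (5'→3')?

5′-GCTCTTATACCTGCTGAGTAACCATGAGTACTTGTTGCCACACGGGGCCGAATCGCTCACCTCGTGGTAAGAATTGAATCGTTCAAGGC-3′

Replace U with T to get the coding DNA strand: GCCTTGAACGATTCAATTCTTACCACGAGGTGAGCGATTCGGCCCCGTGTGGCAACAAGTACTCATGGTTACTCAGCAGGTATAAGAGC. The template strand is its reverse complement (complement CGGAACTTGCTAAGTTAAGAATGGTGCTCCACTCGCTAAGCCGGGGCACACCGTTGTTCATGAGTACCAATGAGTCGTCCATATTCTCG, then reverse).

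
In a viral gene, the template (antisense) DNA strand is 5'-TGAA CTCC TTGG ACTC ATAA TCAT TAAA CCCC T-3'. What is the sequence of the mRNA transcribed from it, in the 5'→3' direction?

5'-AGGGGUUUAAUGAUUAUGAGUCCAAGGAGUUCA-3'

The mRNA has the sequence of the coding strand (reverse complement of the template) with T→U. Reverse complement of TGAACTCCTTGGACTCATAATCATTAAACCCCT is AGGGGTTTAATGATTATGAGTCCAAGGAGTTCA; then T→U.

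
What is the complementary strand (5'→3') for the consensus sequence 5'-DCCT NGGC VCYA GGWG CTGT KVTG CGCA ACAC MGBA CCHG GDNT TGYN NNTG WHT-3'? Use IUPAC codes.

5'-ADWCANNNRCAANHCCDGGTVCKGTGTTGCGCABMACAGCWCCTRGBGCCNAGGH-3'

Standard pairs A↔T, G↔C; ambiguity codes pair Y↔R, M↔K, W↔W, B↔V, D↔H, N↔N. Complement (HGGANCCGBGRTCCWCGACAMBACGCGTTGTGKCVTGGDCCHNAACRNNNACWDA), then reverse for 5'→3'.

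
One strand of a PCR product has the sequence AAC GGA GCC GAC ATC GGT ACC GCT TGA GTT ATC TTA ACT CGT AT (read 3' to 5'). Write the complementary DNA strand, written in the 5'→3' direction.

5'-TTGCCTCGGCTGTAGCCATGGCGAACTCAATAGAATTGAGCATA-3'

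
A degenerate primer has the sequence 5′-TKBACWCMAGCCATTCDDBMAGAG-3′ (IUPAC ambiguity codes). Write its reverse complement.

Standard pairs A↔T, G↔C; ambiguity codes pair M↔K, W↔W, B↔V, D↔H. Complement (AMVTGWGKTCGGTAAGHHVKTCTC), then reverse for 5'→3'.

5'-CTCTKVHHGAATGGCTKGWGTVMA-3'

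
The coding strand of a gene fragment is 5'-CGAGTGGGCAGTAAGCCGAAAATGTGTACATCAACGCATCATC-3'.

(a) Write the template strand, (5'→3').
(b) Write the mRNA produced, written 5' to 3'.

(a) The template strand is the reverse complement of the coding strand: complement GCTCACCCGTCATTCGGCTTTTACACATGTAGTTGCGTAGTAG, then reverse.
(b) mRNA matches the coding strand with T→U.

(a) 5'-GATGATGCGTTGATGTACACATTTTCGGCTTACTGCCCACTCG-3'
(b) 5′-CGAGUGGGCAGUAAGCCGAAAAUGUGUACAUCAACGCAUCAUC-3′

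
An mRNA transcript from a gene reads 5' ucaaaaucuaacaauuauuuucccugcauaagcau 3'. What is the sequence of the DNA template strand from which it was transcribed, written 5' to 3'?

5'-ATGCTTATGCAGGGAAAATAATTGTTAGATTTTGA-3'

Replace U with T to get the coding DNA strand: TCAAAATCTAACAATTATTTTCCCTGCATAAGCAT. The template strand is its reverse complement (complement AGTTTTAGATTGTTAATAAAAGGGACGTATTCGTA, then reverse).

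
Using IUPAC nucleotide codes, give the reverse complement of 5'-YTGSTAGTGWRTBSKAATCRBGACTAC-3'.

5'-GTAGTCVYGATTMSVAYWCACTASCAR-3'

Standard pairs A↔T, G↔C; ambiguity codes pair R↔Y, K↔M, W↔W, S↔S, B↔V. Complement (RACSATCACWYAVSMTTAGYVCTGATG), then reverse for 5'→3'.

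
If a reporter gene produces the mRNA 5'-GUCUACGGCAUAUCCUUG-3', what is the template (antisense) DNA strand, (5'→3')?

Replace U with T to get the coding DNA strand: GTCTACGGCATATCCTTG. The template strand is its reverse complement (complement CAGATGCCGTATAGGAAC, then reverse).

5'-CAAGGATATGCCGTAGAC-3'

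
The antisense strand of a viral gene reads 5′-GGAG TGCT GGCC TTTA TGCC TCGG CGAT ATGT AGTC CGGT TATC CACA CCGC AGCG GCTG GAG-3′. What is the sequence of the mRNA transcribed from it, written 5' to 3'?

RNA polymerase reads the template 3'→5' and synthesizes mRNA 5'→3' by base-pairing (A→U, T→A, G↔C). The complement of the template is CCTCACGACCGGAAATACGGAGCCGCTATACATCAGGCCAATAGGTGTGGCGTCGCCGACCTC; antiparallel, so 5'→3' the coding strand is CTCCAGCCGCTGCGGTGTGGATAACCGGACTACATATCGCCGAGGCATAAAGGCCAGCACTCC. Replace T with U for the mRNA.

5'-CUCCAGCCGCUGCGGUGUGGAUAACCGGACUACAUAUCGCCGAGGCAUAAAGGCCAGCACUCC-3'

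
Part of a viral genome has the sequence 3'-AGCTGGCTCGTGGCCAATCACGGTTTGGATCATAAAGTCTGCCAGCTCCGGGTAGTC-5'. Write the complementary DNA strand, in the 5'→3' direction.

The strand is given 3'→5', so its complement runs 5'→3' in the same left-to-right order: pair each base A↔T, G↔C.

5′-TCGACCGAGCACCGGTTAGTGCCAAACCTAGTATTTCAGACGGTCGAGGCCCATCAG-3′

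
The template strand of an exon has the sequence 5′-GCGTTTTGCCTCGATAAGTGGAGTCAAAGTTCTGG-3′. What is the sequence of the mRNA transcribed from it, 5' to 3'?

RNA polymerase reads the template 3'→5' and synthesizes mRNA 5'→3' by base-pairing (A→U, T→A, G↔C). The complement of the template is CGCAAAACGGAGCTATTCACCTCAGTTTCAAGACC; antiparallel, so 5'→3' the coding strand is CCAGAACTTTGACTCCACTTATCGAGGCAAAACGC. Replace T with U for the mRNA.

5′-CCAGAACUUUGACUCCACUUAUCGAGGCAAAACGC-3′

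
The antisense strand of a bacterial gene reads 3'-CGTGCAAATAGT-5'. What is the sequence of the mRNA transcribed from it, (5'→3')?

Reading the template 3'→5' as shown, RNA polymerase pairs each base (A→U, T→A, G↔C) to build mRNA 5'→3' directly.

5'-GCACGUUUAUCA-3'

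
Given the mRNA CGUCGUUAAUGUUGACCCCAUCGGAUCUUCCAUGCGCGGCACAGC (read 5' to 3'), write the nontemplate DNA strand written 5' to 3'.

5′-CGTCGTTAATGTTGACCCCATCGGATCTTCCATGCGCGGCACAGC-3′

The coding DNA strand has the same 5'→3' sequence as the mRNA with U replaced by T.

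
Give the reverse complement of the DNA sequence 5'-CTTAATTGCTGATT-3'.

5'-AATCAGCAATTAAG-3'

Complement each base (A↔T, G↔C): GAATTAACGACTAA. Then reverse.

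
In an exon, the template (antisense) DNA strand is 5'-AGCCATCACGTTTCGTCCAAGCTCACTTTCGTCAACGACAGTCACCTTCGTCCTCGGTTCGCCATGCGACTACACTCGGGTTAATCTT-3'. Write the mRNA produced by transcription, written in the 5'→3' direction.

The mRNA has the sequence of the coding strand (reverse complement of the template) with T→U. Reverse complement of AGCCATCACGTTTCGTCCAAGCTCACTTTCGTCAACGACAGTCACCTTCGTCCTCGGTTCGCCATGCGACTACACTCGGGTTAATCTT is AAGATTAACCCGAGTGTAGTCGCATGGCGAACCGAGGACGAAGGTGACTGTCGTTGACGAAAGTGAGCTTGGACGAAACGTGATGGCT; then T→U.

5'-AAGAUUAACCCGAGUGUAGUCGCAUGGCGAACCGAGGACGAAGGUGACUGUCGUUGACGAAAGUGAGCUUGGACGAAACGUGAUGGCU-3'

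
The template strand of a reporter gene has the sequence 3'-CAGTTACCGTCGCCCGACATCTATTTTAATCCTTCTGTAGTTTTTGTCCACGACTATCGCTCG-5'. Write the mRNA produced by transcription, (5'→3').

5'-GUCAAUGGCAGCGGGCUGUAGAUAAAAUUAGGAAGACAUCAAAAACAGGUGCUGAUAGCGAGC-3'

Reading the template 3'→5' as shown, RNA polymerase pairs each base (A→U, T→A, G↔C) to build mRNA 5'→3' directly.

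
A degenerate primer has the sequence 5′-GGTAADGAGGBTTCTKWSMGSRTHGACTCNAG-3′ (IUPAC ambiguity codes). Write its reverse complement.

5'-CTNGAGTCDAYSCKSWMAGAAVCCTCHTTACC-3'

Standard pairs A↔T, G↔C; ambiguity codes pair R↔Y, M↔K, W↔W, S↔S, B↔V, D↔H, N↔N. Complement (CCATTHCTCCVAAGAMWSKCSYADCTGAGNTC), then reverse for 5'→3'.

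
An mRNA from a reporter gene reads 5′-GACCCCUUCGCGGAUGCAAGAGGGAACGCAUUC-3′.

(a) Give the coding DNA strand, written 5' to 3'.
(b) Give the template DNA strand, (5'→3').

(a) The coding strand matches the mRNA with U→T.
(b) The template strand is the reverse complement of the coding strand.

(a) 5'-GACCCCTTCGCGGATGCAAGAGGGAACGCATTC-3'
(b) 5′-GAATGCGTTCCCTCTTGCATCCGCGAAGGGGTC-3′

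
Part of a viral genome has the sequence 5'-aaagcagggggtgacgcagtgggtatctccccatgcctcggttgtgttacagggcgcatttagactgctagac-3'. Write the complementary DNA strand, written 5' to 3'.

The complement of AAAGCAGGGGGTGACGCAGTGGGTATCTCCCCATGCCTCGGTTGTGTTACAGGGCGCATTTAGACTGCTAGAC is TTTCGTCCCCCACTGCGTCACCCATAGAGGGGTACGGAGCCAACACAATGTCCCGCGTAAATCTGACGATCTG (A↔T, G↔C). DNA strands are antiparallel, so the complementary strand runs 3'→5'; reversing gives the 5'→3' form.

5'-GTCTAGCAGTCTAAATGCGCCCTGTAACACAACCGAGGCATGGGGAGATACCCACTGCGTCACCCCCTGCTTT-3'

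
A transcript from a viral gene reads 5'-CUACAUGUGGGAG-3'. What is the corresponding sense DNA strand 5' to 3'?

5'-CTACATGTGGGAG-3'

The coding DNA strand has the same 5'→3' sequence as the mRNA with U replaced by T.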